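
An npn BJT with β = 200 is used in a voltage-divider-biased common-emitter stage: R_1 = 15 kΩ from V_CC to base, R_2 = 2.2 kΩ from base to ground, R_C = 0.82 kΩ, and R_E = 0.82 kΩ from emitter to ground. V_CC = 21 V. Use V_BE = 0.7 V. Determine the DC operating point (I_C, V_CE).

Thevenize the base divider: V_Th = V_CC·R_2/(R_1+R_2) = 21×2.2/17.2 = 2.69 V, R_Th = R_1‖R_2 = 1.92 kΩ.
Base-emitter loop: V_Th = I_B·R_Th + V_BE + (β+1)I_B·R_E, so I_B = (2.69 − 0.7) / (1.92 + 201×0.82) = 0.0119 mA.
I_C = β·I_B = 200×0.0119 = 2.38 mA, and I_E = (β+1)I_B = 2.39 mA.
V_CE = V_CC − I_C·R_C − I_E·R_E = 21 − 2.38×0.82 − 2.39×0.82 = 17.1 V.
V_CE = 17.1 V > 0.2 V confirms active-region operation.

I_C ≈ 2.4 mA, V_CE ≈ 17 V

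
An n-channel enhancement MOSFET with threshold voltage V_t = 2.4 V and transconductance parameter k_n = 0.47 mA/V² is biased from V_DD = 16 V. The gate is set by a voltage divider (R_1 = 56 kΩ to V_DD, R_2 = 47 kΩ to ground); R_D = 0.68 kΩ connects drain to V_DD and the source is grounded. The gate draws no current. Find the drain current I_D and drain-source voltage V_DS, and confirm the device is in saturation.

V_G = V_DD·R_2/(R_1+R_2) = 16×47/103 = 7.3 V. With the source grounded, V_GS = V_G = 7.3 V.
Assume saturation: I_D = (k_n/2)(V_GS − V_t)² = (0.47/2)×(7.3 − 2.4)² = 0.235×4.9² = 5.64 mA.
V_DS = V_DD − I_D·R_D = 16 − 5.64×0.68 = 12.2 V.
Saturation requires V_DS ≥ V_GS − V_t = 4.9 V; 12.2 ≥ 4.9 ✓.

I_D ≈ 5.6 mA, V_DS ≈ 12 V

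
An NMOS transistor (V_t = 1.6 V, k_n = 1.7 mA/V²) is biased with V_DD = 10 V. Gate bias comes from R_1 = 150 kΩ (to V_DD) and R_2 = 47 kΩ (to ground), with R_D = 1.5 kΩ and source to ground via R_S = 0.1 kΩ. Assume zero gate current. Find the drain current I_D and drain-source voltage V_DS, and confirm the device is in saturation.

V_G = V_DD·R_2/(R_1+R_2) = 10×47/197 = 2.39 V.
Assume saturation: I_D = (k_n/2)(V_GS − V_t)² with V_GS = V_G − I_D·R_S = 2.39 − 0.1·I_D.
Substituting gives 0.0085·I_D² − 1.13·I_D + 0.525 = 0, with roots I_D = 0.465 or 133 mA.
The root I_D = 133 mA gives V_GS = -10.9 V ≤ V_t, so take I_D = 0.465 mA.
Then V_GS = 2.34 V and V_DS = V_DD − I_D(R_D+R_S) = 10 − 0.465×1.6 = 9.26 V.
Saturation requires V_DS ≥ V_GS − V_t = 0.739 V; 9.26 ≥ 0.739 ✓.

I_D ≈ 0.46 mA, V_DS ≈ 9.3 V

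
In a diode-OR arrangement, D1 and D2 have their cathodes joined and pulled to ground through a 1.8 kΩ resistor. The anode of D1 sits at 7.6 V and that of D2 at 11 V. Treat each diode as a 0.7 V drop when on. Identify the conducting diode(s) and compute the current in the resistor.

Only D2 conducts; I_R ≈ 5.7 mA

Assume both conduct. Then node N would need to be at both 7.6−0.7 = 6.9 V and 11−0.7 = 10.3 V, which is impossible.
Assume only D2 conducts: V_N = 11 − 0.7 = 10.3 V, so I_R = 10.3/1.8 = 5.72 mA.
Check D1: its anode-to-cathode voltage is 7.6 − 10.3 = -2.7 V < 0.7 V, so it is off. The assumption is consistent.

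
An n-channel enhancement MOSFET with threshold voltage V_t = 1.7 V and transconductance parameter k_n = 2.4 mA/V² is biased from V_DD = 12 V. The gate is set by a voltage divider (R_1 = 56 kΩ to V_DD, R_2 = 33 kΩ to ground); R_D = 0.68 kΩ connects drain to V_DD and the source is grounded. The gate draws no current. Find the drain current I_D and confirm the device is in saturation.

I_D ≈ 9.1 mA

V_G = V_DD·R_2/(R_1+R_2) = 12×33/89 = 4.45 V. With the source grounded, V_GS = V_G = 4.45 V.
Assume saturation: I_D = (k_n/2)(V_GS − V_t)² = (2.4/2)×(4.45 − 1.7)² = 1.2×2.75² = 9.07 mA.
V_DS = V_DD − I_D·R_D = 12 − 9.07×0.68 = 5.83 V.
Saturation requires V_DS ≥ V_GS − V_t = 2.75 V; 5.83 ≥ 2.75 ✓.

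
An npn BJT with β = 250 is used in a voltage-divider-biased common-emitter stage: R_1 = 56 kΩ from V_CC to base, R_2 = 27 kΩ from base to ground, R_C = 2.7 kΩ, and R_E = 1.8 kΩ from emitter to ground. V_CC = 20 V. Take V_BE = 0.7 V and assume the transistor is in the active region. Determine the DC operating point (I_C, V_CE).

I_C ≈ 3.1 mA, V_CE ≈ 6.1 V

Thevenize the base divider: V_Th = V_CC·R_2/(R_1+R_2) = 20×27/83 = 6.51 V, R_Th = R_1‖R_2 = 18.2 kΩ.
Base-emitter loop: V_Th = I_B·R_Th + V_BE + (β+1)I_B·R_E, so I_B = (6.51 − 0.7) / (18.2 + 251×1.8) = 0.0124 mA.
I_C = β·I_B = 250×0.0124 = 3.09 mA, and I_E = (β+1)I_B = 3.1 mA.
V_CE = V_CC − I_C·R_C − I_E·R_E = 20 − 3.09×2.7 − 3.1×1.8 = 6.08 V.
V_CE = 6.08 V > 0.2 V confirms active-region operation.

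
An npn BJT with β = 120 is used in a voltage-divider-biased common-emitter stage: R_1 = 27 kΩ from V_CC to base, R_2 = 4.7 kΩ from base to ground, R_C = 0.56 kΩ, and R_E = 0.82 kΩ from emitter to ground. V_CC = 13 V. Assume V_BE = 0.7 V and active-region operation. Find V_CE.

Thevenize the base divider: V_Th = V_CC·R_2/(R_1+R_2) = 13×4.7/31.7 = 1.93 V, R_Th = R_1‖R_2 = 4 kΩ.
Base-emitter loop: V_Th = I_B·R_Th + V_BE + (β+1)I_B·R_E, so I_B = (1.93 − 0.7) / (4 + 121×0.82) = 0.0119 mA.
I_C = β·I_B = 120×0.0119 = 1.43 mA, and I_E = (β+1)I_B = 1.44 mA.
V_CE = V_CC − I_C·R_C − I_E·R_E = 13 − 1.43×0.56 − 1.44×0.82 = 11 V.
V_CE = 11 V > 0.2 V confirms active-region operation.

V_CE ≈ 11 V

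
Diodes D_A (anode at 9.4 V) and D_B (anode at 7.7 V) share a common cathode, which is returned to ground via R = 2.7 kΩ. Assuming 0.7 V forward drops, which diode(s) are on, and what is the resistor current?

Assume both conduct. Then node N would need to be at both 9.4−0.7 = 8.7 V and 7.7−0.7 = 7 V, which is impossible.
Assume only D_A conducts: V_N = 9.4 − 0.7 = 8.7 V, so I_R = 8.7/2.7 = 3.22 mA.
Check D_B: its anode-to-cathode voltage is 7.7 − 8.7 = -1 V < 0.7 V, so it is off. The assumption is consistent.

Only D_A conducts; I_R ≈ 3.2 mA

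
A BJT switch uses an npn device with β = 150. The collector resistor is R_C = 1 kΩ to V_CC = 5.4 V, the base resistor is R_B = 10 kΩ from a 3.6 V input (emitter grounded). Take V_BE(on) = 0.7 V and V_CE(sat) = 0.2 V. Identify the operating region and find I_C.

Assume active: I_B = (3.6 − 0.7)/10 = 0.29 mA, giving I_C = β·I_B = 43.5 mA.
But then V_CE = 5.4 − 43.5×1 = -38.1 V < V_CE(sat) = 0.2 V — impossible in the active region.
So the transistor is saturated. With V_CE = 0.2 V, I_C = (V_CC − 0.2)/R_C = 5.2/1 = 5.2 mA.
Check: β·I_B = 43.5 mA > I_C = 5.2 mA, confirming saturation.

saturation; I_C ≈ 5.2 mA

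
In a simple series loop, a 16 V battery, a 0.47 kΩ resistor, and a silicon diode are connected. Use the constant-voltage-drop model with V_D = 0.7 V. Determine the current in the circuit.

I ≈ 33 mA

KVL around the loop: 16 = V_D + I·R = 0.7 + I × 0.47 kΩ.
So I = (16 − 0.7) / 0.47 kΩ = 15.3 / 0.47 = 32.6 mA.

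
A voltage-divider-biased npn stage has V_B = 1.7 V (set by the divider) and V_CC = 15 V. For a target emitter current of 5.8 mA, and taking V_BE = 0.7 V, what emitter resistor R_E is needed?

V_E = V_B − V_BE = 1.7 − 0.7 = 1 V.
R_E = V_E / I_E = 1 / 5.8 = 0.172 kΩ.

R_E ≈ 0.17 kΩ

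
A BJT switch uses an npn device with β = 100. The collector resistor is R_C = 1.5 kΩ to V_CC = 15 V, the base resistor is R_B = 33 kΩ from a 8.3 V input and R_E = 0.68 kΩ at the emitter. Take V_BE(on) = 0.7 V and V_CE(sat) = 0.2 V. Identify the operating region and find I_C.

saturation; I_C ≈ 6.8 mA

Assume active: I_B = (8.3 − 0.7)/(33 + 101×0.68) = 0.0747 mA, I_C = β·I_B = 7.47 mA.
Then V_CE = 15 − 7.47×1.5 − 7.55×0.68 = -1.35 V < 0.2 V — the active assumption fails.
Re-solve with V_CE = 0.2 V. KCL at the emitter: V_E/R_E = (V_BB−0.7−V_E)/R_B + (V_CC−0.2−V_E)/R_C, giving V_E = 4.66 V.
I_C = (V_CC − 0.2 − V_E)/R_C = (14.8 − 4.66)/1.5 = 6.76 mA.
Check: I_B = (7.6 − 4.66)/33 = 0.0891 mA, and β·I_B = 8.91 mA > I_C, confirming saturation.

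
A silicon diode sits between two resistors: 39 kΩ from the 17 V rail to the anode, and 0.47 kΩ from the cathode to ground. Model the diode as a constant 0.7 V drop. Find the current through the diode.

The two resistors are in series with the diode, so KVL gives 17 = I·39 + 0.7 + I·0.47.
I = (17 − 0.7) / (39 + 0.47) kΩ = 16.3 / 39.5 = 0.413 mA.

I ≈ 0.41 mA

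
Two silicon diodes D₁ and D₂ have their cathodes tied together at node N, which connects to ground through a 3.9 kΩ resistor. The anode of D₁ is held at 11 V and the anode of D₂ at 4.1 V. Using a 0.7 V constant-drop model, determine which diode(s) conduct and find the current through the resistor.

Assume both conduct. Then node N would need to be at both 11−0.7 = 10.3 V and 4.1−0.7 = 3.4 V, which is impossible.
Assume only D₁ conducts: V_N = 11 − 0.7 = 10.3 V, so I_R = 10.3/3.9 = 2.64 mA.
Check D₂: its anode-to-cathode voltage is 4.1 − 10.3 = -6.2 V < 0.7 V, so it is off. The assumption is consistent.

Only D₁ conducts; I_R ≈ 2.6 mA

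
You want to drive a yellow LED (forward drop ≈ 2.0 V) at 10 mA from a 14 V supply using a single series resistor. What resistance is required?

R ≈ 1.2 kΩ

The resistor drops V_S − V_D = 14 − 2.0 = 12 V at 10 mA.
R = 12 V / 10 mA = 1.2 kΩ.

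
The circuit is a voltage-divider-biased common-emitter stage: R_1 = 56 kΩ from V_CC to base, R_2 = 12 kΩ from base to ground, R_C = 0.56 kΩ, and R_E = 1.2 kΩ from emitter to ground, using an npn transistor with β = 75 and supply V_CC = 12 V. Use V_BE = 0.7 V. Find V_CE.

Thevenize the base divider: V_Th = V_CC·R_2/(R_1+R_2) = 12×12/68 = 2.12 V, R_Th = R_1‖R_2 = 9.88 kΩ.
Base-emitter loop: V_Th = I_B·R_Th + V_BE + (β+1)I_B·R_E, so I_B = (2.12 − 0.7) / (9.88 + 76×1.2) = 0.014 mA.
I_C = β·I_B = 75×0.014 = 1.05 mA, and I_E = (β+1)I_B = 1.07 mA.
V_CE = V_CC − I_C·R_C − I_E·R_E = 12 − 1.05×0.56 − 1.07×1.2 = 10.1 V.
V_CE = 10.1 V > 0.2 V confirms active-region operation.

V_CE ≈ 10 V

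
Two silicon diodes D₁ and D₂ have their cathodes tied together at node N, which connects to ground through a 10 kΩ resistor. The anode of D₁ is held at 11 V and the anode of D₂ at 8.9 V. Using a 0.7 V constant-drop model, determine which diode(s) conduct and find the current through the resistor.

Assume both conduct. Then node N would need to be at both 11−0.7 = 10.3 V and 8.9−0.7 = 8.2 V, which is impossible.
Assume only D₁ conducts: V_N = 11 − 0.7 = 10.3 V, so I_R = 10.3/10 = 1.03 mA.
Check D₂: its anode-to-cathode voltage is 8.9 − 10.3 = -1.4 V < 0.7 V, so it is off. The assumption is consistent.

Only D₁ conducts; I_R ≈ 1 mA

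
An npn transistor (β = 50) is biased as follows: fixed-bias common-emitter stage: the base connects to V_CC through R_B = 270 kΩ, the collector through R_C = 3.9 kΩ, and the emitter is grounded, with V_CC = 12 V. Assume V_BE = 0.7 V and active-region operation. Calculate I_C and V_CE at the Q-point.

Base loop: V_CC = I_B·R_B + V_BE, so I_B = (12 − 0.7)/270 kΩ = 0.0419 mA.
In the active region I_C = β·I_B = 50 × 0.0419 = 2.09 mA.
Collector loop: V_CE = V_CC − I_C·R_C = 12 − 2.09×3.9 = 3.84 V.
Since V_CE = 3.84 V > V_CE(sat) ≈ 0.2 V, the transistor is in the active region as assumed.

I_C ≈ 2.1 mA, V_CE ≈ 3.8 V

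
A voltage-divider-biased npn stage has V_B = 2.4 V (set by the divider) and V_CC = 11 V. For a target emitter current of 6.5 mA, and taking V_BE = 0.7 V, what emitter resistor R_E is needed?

R_E ≈ 0.26 kΩ

V_E = V_B − V_BE = 2.4 − 0.7 = 1.7 V.
R_E = V_E / I_E = 1.7 / 6.5 = 0.262 kΩ.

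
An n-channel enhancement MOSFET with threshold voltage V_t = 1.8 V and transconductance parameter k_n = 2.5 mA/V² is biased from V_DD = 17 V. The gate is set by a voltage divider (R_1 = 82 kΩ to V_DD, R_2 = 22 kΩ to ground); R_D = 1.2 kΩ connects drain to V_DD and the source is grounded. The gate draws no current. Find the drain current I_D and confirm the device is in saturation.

I_D ≈ 4 mA

V_G = V_DD·R_2/(R_1+R_2) = 17×22/104 = 3.6 V. With the source grounded, V_GS = V_G = 3.6 V.
Assume saturation: I_D = (k_n/2)(V_GS − V_t)² = (2.5/2)×(3.6 − 1.8)² = 1.25×1.8² = 4.03 mA.
V_DS = V_DD − I_D·R_D = 17 − 4.03×1.2 = 12.2 V.
Saturation requires V_DS ≥ V_GS − V_t = 1.8 V; 12.2 ≥ 1.8 ✓.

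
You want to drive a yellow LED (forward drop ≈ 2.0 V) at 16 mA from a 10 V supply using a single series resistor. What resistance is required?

R ≈ 0.5 kΩ

The resistor drops V_S − V_D = 10 − 2.0 = 8 V at 16 mA.
R = 8 V / 16 mA = 0.5 kΩ.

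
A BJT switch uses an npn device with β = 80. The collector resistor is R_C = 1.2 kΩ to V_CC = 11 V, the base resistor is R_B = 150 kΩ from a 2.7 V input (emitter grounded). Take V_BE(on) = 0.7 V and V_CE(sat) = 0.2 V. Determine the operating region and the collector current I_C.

active; I_C ≈ 1.1 mA

Assume active. Base-emitter loop: I_B = (V_BB − V_BE)/R_B = (2.7 − 0.7)/150 = 0.0133 mA.
I_C = β·I_B = 80×0.0133 = 1.07 mA.
V_CE = V_CC − I_C·R_C = 11 − 1.07×1.2 = 9.72 V > V_CE(sat), so the active-region assumption holds.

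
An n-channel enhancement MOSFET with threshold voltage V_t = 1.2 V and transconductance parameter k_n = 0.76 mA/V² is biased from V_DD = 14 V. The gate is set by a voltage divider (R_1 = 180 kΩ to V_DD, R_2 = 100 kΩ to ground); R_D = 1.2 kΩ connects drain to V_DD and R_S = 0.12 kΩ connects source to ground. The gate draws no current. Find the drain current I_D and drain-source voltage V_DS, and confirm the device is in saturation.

I_D ≈ 4.1 mA, V_DS ≈ 8.5 V

V_G = V_DD·R_2/(R_1+R_2) = 14×100/280 = 5 V.
Assume saturation: I_D = (k_n/2)(V_GS − V_t)² with V_GS = V_G − I_D·R_S = 5 − 0.12·I_D.
Substituting gives 0.00547·I_D² − 1.35·I_D + 5.49 = 0, with roots I_D = 4.14 or 242 mA.
The root I_D = 242 mA gives V_GS = -24 V ≤ V_t, so take I_D = 4.14 mA.
Then V_GS = 4.5 V and V_DS = V_DD − I_D(R_D+R_S) = 14 − 4.14×1.32 = 8.53 V.
Saturation requires V_DS ≥ V_GS − V_t = 3.3 V; 8.53 ≥ 3.3 ✓.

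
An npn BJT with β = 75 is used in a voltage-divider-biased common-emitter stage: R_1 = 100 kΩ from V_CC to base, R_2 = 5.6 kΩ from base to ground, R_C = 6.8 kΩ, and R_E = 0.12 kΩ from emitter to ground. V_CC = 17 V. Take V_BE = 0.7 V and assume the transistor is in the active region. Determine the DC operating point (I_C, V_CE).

Thevenize the base divider: V_Th = V_CC·R_2/(R_1+R_2) = 17×5.6/106 = 0.902 V, R_Th = R_1‖R_2 = 5.3 kΩ.
Base-emitter loop: V_Th = I_B·R_Th + V_BE + (β+1)I_B·R_E, so I_B = (0.902 − 0.7) / (5.3 + 76×0.12) = 0.014 mA.
I_C = β·I_B = 75×0.014 = 1.05 mA, and I_E = (β+1)I_B = 1.06 mA.
V_CE = V_CC − I_C·R_C − I_E·R_E = 17 − 1.05×6.8 − 1.06×0.12 = 9.75 V.
V_CE = 9.75 V > 0.2 V confirms active-region operation.

I_C ≈ 1 mA, V_CE ≈ 9.7 V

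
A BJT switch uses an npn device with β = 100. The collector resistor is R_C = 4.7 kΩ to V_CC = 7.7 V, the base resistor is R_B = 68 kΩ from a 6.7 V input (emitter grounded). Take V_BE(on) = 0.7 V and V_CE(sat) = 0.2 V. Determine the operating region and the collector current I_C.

saturation; I_C ≈ 1.6 mA

Assume active: I_B = (6.7 − 0.7)/68 = 0.0882 mA, giving I_C = β·I_B = 8.82 mA.
But then V_CE = 7.7 − 8.82×4.7 = -33.8 V < V_CE(sat) = 0.2 V — impossible in the active region.
So the transistor is saturated. With V_CE = 0.2 V, I_C = (V_CC − 0.2)/R_C = 7.5/4.7 = 1.6 mA.
Check: β·I_B = 8.82 mA > I_C = 1.6 mA, confirming saturation.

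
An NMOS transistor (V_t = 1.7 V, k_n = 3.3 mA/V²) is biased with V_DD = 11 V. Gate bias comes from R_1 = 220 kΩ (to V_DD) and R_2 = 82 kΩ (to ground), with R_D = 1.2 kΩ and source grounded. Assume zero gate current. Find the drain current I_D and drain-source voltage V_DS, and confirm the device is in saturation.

V_G = V_DD·R_2/(R_1+R_2) = 11×82/302 = 2.99 V. With the source grounded, V_GS = V_G = 2.99 V.
Assume saturation: I_D = (k_n/2)(V_GS − V_t)² = (3.3/2)×(2.99 − 1.7)² = 1.65×1.29² = 2.73 mA.
V_DS = V_DD − I_D·R_D = 11 − 2.73×1.2 = 7.72 V.
Saturation requires V_DS ≥ V_GS − V_t = 1.29 V; 7.72 ≥ 1.29 ✓.

I_D ≈ 2.7 mA, V_DS ≈ 7.7 V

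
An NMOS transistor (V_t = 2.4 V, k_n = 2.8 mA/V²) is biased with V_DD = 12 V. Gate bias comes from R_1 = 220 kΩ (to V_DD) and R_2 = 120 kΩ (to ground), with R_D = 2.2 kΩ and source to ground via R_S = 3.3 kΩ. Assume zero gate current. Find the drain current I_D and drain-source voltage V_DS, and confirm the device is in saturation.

V_G = V_DD·R_2/(R_1+R_2) = 12×120/340 = 4.24 V.
Assume saturation: I_D = (k_n/2)(V_GS − V_t)² with V_GS = V_G − I_D·R_S = 4.24 − 3.3·I_D.
Substituting gives 15.2·I_D² − 18·I_D + 4.72 = 0, with roots I_D = 0.395 or 0.783 mA.
The root I_D = 0.783 mA gives V_GS = 1.65 V ≤ V_t, so take I_D = 0.395 mA.
Then V_GS = 2.93 V and V_DS = V_DD − I_D(R_D+R_S) = 12 − 0.395×5.5 = 9.83 V.
Saturation requires V_DS ≥ V_GS − V_t = 0.531 V; 9.83 ≥ 0.531 ✓.

I_D ≈ 0.4 mA, V_DS ≈ 9.8 V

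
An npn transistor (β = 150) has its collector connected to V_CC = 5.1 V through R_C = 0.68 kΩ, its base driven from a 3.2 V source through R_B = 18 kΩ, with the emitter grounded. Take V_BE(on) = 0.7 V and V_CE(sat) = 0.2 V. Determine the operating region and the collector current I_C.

Assume active: I_B = (3.2 − 0.7)/18 = 0.139 mA, giving I_C = β·I_B = 20.8 mA.
But then V_CE = 5.1 − 20.8×0.68 = -9.07 V < V_CE(sat) = 0.2 V — impossible in the active region.
So the transistor is saturated. With V_CE = 0.2 V, I_C = (V_CC − 0.2)/R_C = 4.9/0.68 = 7.21 mA.
Check: β·I_B = 20.8 mA > I_C = 7.21 mA, confirming saturation.

saturation; I_C ≈ 7.2 mA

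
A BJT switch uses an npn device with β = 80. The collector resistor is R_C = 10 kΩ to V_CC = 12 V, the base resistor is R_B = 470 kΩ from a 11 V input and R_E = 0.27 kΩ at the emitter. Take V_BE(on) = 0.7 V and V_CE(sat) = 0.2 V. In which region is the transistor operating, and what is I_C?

Assume active: I_B = (11 − 0.7)/(470 + 81×0.27) = 0.0209 mA, I_C = β·I_B = 1.68 mA.
Then V_CE = 12 − 1.68×10 − 1.7×0.27 = -5.21 V < 0.2 V — the active assumption fails.
Re-solve with V_CE = 0.2 V. KCL at the emitter: V_E/R_E = (V_BB−0.7−V_E)/R_B + (V_CC−0.2−V_E)/R_C, giving V_E = 0.316 V.
I_C = (V_CC − 0.2 − V_E)/R_C = (11.8 − 0.316)/10 = 1.15 mA.
Check: I_B = (10.3 − 0.316)/470 = 0.0212 mA, and β·I_B = 1.7 mA > I_C, confirming saturation.

saturation; I_C ≈ 1.1 mA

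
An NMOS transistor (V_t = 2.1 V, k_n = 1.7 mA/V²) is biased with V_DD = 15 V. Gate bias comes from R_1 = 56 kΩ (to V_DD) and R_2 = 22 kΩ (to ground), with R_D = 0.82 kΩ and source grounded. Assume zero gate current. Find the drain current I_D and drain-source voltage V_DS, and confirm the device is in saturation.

V_G = V_DD·R_2/(R_1+R_2) = 15×22/78 = 4.23 V. With the source grounded, V_GS = V_G = 4.23 V.
Assume saturation: I_D = (k_n/2)(V_GS − V_t)² = (1.7/2)×(4.23 − 2.1)² = 0.85×2.13² = 3.86 mA.
V_DS = V_DD − I_D·R_D = 15 − 3.86×0.82 = 11.8 V.
Saturation requires V_DS ≥ V_GS − V_t = 2.13 V; 11.8 ≥ 2.13 ✓.

I_D ≈ 3.9 mA, V_DS ≈ 12 V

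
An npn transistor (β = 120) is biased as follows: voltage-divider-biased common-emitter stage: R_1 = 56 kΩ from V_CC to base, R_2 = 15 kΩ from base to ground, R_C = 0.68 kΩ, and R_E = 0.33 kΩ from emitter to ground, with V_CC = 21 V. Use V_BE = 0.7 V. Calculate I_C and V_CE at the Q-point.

I_C ≈ 8.7 mA, V_CE ≈ 12 V

Thevenize the base divider: V_Th = V_CC·R_2/(R_1+R_2) = 21×15/71 = 4.44 V, R_Th = R_1‖R_2 = 11.8 kΩ.
Base-emitter loop: V_Th = I_B·R_Th + V_BE + (β+1)I_B·R_E, so I_B = (4.44 − 0.7) / (11.8 + 121×0.33) = 0.0722 mA.
I_C = β·I_B = 120×0.0722 = 8.66 mA, and I_E = (β+1)I_B = 8.73 mA.
V_CE = V_CC − I_C·R_C − I_E·R_E = 21 − 8.66×0.68 − 8.73×0.33 = 12.2 V.
V_CE = 12.2 V > 0.2 V confirms active-region operation.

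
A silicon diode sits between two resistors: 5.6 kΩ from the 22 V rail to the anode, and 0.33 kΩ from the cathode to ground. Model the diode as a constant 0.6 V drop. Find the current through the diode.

I ≈ 3.6 mA

The two resistors are in series with the diode, so KVL gives 22 = I·5.6 + 0.6 + I·0.33.
I = (22 − 0.6) / (5.6 + 0.33) kΩ = 21.4 / 5.93 = 3.61 mA.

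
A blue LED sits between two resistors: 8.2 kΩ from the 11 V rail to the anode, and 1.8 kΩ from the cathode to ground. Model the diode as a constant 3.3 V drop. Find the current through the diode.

I ≈ 0.77 mA

The two resistors are in series with the diode, so KVL gives 11 = I·8.2 + 3.3 + I·1.8.
I = (11 − 3.3) / (8.2 + 1.8) kΩ = 7.7 / 10 = 0.77 mA.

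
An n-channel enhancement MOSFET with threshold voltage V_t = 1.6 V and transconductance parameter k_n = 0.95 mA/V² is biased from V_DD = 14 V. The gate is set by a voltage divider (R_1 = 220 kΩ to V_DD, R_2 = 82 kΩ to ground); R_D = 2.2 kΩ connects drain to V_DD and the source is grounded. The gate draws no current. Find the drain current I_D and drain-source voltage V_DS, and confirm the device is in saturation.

I_D ≈ 2.3 mA, V_DS ≈ 8.9 V

V_G = V_DD·R_2/(R_1+R_2) = 14×82/302 = 3.8 V. With the source grounded, V_GS = V_G = 3.8 V.
Assume saturation: I_D = (k_n/2)(V_GS − V_t)² = (0.95/2)×(3.8 − 1.6)² = 0.475×2.2² = 2.3 mA.
V_DS = V_DD − I_D·R_D = 14 − 2.3×2.2 = 8.94 V.
Saturation requires V_DS ≥ V_GS − V_t = 2.2 V; 8.94 ≥ 2.2 ✓.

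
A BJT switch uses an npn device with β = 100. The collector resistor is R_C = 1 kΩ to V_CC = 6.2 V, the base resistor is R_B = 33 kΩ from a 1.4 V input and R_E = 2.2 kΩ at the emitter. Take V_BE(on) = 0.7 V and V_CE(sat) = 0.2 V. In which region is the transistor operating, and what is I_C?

Assume active. Base-emitter loop: I_B = (V_BB − V_BE)/(R_B + (β+1)R_E) = (1.4 − 0.7)/(33 + 101×2.2) = 0.00274 mA.
I_C = β·I_B = 100×0.00274 = 0.274 mA.
V_CE = V_CC − I_C·R_C − I_E·R_E = 6.2 − 0.274×1 − 0.277×2.2 = 5.32 V > V_CE(sat), so the active-region assumption holds.

active; I_C ≈ 0.27 mA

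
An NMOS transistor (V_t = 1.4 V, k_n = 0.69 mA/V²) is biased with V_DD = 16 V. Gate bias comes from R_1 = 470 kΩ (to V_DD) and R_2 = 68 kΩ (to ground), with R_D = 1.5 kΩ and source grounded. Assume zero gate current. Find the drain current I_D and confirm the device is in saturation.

V_G = V_DD·R_2/(R_1+R_2) = 16×68/538 = 2.02 V. With the source grounded, V_GS = V_G = 2.02 V.
Assume saturation: I_D = (k_n/2)(V_GS − V_t)² = (0.69/2)×(2.02 − 1.4)² = 0.345×0.622² = 0.134 mA.
V_DS = V_DD − I_D·R_D = 16 − 0.134×1.5 = 15.8 V.
Saturation requires V_DS ≥ V_GS − V_t = 0.622 V; 15.8 ≥ 0.622 ✓.

I_D ≈ 0.13 mA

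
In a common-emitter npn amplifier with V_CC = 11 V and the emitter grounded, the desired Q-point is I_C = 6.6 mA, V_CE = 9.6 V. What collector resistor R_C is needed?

R_C ≈ 0.21 kΩ

Collector loop: V_CC = I_C·R_C + V_CE.
R_C = (V_CC − V_CE)/I_C = (11 − 9.6)/6.6 = 0.212 kΩ.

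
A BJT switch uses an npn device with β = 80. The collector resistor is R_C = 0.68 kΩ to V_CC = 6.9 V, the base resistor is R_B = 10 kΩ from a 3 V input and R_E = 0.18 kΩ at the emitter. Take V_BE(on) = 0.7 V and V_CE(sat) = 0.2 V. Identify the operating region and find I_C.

active; I_C ≈ 7.5 mA

Assume active. Base-emitter loop: I_B = (V_BB − V_BE)/(R_B + (β+1)R_E) = (3 − 0.7)/(10 + 81×0.18) = 0.0936 mA.
I_C = β·I_B = 80×0.0936 = 7.49 mA.
V_CE = V_CC − I_C·R_C − I_E·R_E = 6.9 − 7.49×0.68 − 7.58×0.18 = 0.445 V > V_CE(sat), so the active-region assumption holds.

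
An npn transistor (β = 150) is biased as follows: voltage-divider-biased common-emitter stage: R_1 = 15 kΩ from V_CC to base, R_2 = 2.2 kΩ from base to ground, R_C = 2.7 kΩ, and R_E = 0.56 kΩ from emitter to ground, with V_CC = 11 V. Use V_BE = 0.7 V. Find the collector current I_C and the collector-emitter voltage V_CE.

Thevenize the base divider: V_Th = V_CC·R_2/(R_1+R_2) = 11×2.2/17.2 = 1.41 V, R_Th = R_1‖R_2 = 1.92 kΩ.
Base-emitter loop: V_Th = I_B·R_Th + V_BE + (β+1)I_B·R_E, so I_B = (1.41 − 0.7) / (1.92 + 151×0.56) = 0.00818 mA.
I_C = β·I_B = 150×0.00818 = 1.23 mA, and I_E = (β+1)I_B = 1.23 mA.
V_CE = V_CC − I_C·R_C − I_E·R_E = 11 − 1.23×2.7 − 1.23×0.56 = 7 V.
V_CE = 7 V > 0.2 V confirms active-region operation.

I_C ≈ 1.2 mA, V_CE ≈ 7 V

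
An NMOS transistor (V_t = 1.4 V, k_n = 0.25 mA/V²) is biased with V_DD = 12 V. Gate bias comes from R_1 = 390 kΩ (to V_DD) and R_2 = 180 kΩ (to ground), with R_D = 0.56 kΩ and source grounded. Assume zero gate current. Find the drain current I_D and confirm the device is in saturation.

V_G = V_DD·R_2/(R_1+R_2) = 12×180/570 = 3.79 V. With the source grounded, V_GS = V_G = 3.79 V.
Assume saturation: I_D = (k_n/2)(V_GS − V_t)² = (0.25/2)×(3.79 − 1.4)² = 0.125×2.39² = 0.714 mA.
V_DS = V_DD − I_D·R_D = 12 − 0.714×0.56 = 11.6 V.
Saturation requires V_DS ≥ V_GS − V_t = 2.39 V; 11.6 ≥ 2.39 ✓.

I_D ≈ 0.71 mA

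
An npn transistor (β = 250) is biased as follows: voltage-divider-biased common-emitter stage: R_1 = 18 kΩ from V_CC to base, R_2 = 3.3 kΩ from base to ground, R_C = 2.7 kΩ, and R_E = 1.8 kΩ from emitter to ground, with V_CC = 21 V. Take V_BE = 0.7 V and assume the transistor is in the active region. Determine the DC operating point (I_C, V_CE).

I_C ≈ 1.4 mA, V_CE ≈ 15 V

Thevenize the base divider: V_Th = V_CC·R_2/(R_1+R_2) = 21×3.3/21.3 = 3.25 V, R_Th = R_1‖R_2 = 2.79 kΩ.
Base-emitter loop: V_Th = I_B·R_Th + V_BE + (β+1)I_B·R_E, so I_B = (3.25 − 0.7) / (2.79 + 251×1.8) = 0.00562 mA.
I_C = β·I_B = 250×0.00562 = 1.4 mA, and I_E = (β+1)I_B = 1.41 mA.
V_CE = V_CC − I_C·R_C − I_E·R_E = 21 − 1.4×2.7 − 1.41×1.8 = 14.7 V.
V_CE = 14.7 V > 0.2 V confirms active-region operation.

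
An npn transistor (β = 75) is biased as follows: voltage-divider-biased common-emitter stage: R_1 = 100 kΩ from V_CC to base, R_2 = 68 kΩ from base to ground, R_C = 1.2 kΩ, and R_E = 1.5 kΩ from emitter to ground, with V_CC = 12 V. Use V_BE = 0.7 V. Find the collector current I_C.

Thevenize the base divider: V_Th = V_CC·R_2/(R_1+R_2) = 12×68/168 = 4.86 V, R_Th = R_1‖R_2 = 40.5 kΩ.
Base-emitter loop: V_Th = I_B·R_Th + V_BE + (β+1)I_B·R_E, so I_B = (4.86 − 0.7) / (40.5 + 76×1.5) = 0.0269 mA.
I_C = β·I_B = 75×0.0269 = 2.02 mA, and I_E = (β+1)I_B = 2.05 mA.
V_CE = V_CC − I_C·R_C − I_E·R_E = 12 − 2.02×1.2 − 2.05×1.5 = 6.51 V.
V_CE = 6.51 V > 0.2 V confirms active-region operation.

I_C ≈ 2 mA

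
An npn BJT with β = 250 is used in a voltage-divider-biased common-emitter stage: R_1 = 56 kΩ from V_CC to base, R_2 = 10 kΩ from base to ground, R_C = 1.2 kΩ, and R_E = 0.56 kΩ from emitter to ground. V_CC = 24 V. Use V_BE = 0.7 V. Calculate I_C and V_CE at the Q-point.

I_C ≈ 4.9 mA, V_CE ≈ 15 V

Thevenize the base divider: V_Th = V_CC·R_2/(R_1+R_2) = 24×10/66 = 3.64 V, R_Th = R_1‖R_2 = 8.48 kΩ.
Base-emitter loop: V_Th = I_B·R_Th + V_BE + (β+1)I_B·R_E, so I_B = (3.64 − 0.7) / (8.48 + 251×0.56) = 0.0197 mA.
I_C = β·I_B = 250×0.0197 = 4.93 mA, and I_E = (β+1)I_B = 4.95 mA.
V_CE = V_CC − I_C·R_C − I_E·R_E = 24 − 4.93×1.2 − 4.95×0.56 = 15.3 V.
V_CE = 15.3 V > 0.2 V confirms active-region operation.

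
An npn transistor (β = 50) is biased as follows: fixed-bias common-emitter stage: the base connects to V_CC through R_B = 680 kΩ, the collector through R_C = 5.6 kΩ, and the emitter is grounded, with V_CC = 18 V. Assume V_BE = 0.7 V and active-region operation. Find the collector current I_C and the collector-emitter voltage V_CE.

I_C ≈ 1.3 mA, V_CE ≈ 11 V

Base loop: V_CC = I_B·R_B + V_BE, so I_B = (18 − 0.7)/680 kΩ = 0.0254 mA.
In the active region I_C = β·I_B = 50 × 0.0254 = 1.27 mA.
Collector loop: V_CE = V_CC − I_C·R_C = 18 − 1.27×5.6 = 10.9 V.
Since V_CE = 10.9 V > V_CE(sat) ≈ 0.2 V, the transistor is in the active region as assumed.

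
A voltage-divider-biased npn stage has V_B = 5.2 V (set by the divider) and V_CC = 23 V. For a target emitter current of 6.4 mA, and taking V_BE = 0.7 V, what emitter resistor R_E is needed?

R_E ≈ 0.7 kΩ

V_E = V_B − V_BE = 5.2 − 0.7 = 4.5 V.
R_E = V_E / I_E = 4.5 / 6.4 = 0.703 kΩ.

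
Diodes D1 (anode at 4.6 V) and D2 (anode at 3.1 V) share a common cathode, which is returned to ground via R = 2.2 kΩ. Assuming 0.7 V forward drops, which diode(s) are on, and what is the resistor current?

Only D1 conducts; I_R ≈ 1.8 mA

Assume both conduct. Then node N would need to be at both 4.6−0.7 = 3.9 V and 3.1−0.7 = 2.4 V, which is impossible.
Assume only D1 conducts: V_N = 4.6 − 0.7 = 3.9 V, so I_R = 3.9/2.2 = 1.77 mA.
Check D2: its anode-to-cathode voltage is 3.1 − 3.9 = -0.8 V < 0.7 V, so it is off. The assumption is consistent.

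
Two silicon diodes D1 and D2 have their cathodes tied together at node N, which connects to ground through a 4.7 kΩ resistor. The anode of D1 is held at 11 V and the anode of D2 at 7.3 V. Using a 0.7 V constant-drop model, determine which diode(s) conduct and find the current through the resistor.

Only D1 conducts; I_R ≈ 2.2 mA

Assume both conduct. Then node N would need to be at both 11−0.7 = 10.3 V and 7.3−0.7 = 6.6 V, which is impossible.
Assume only D1 conducts: V_N = 11 − 0.7 = 10.3 V, so I_R = 10.3/4.7 = 2.19 mA.
Check D2: its anode-to-cathode voltage is 7.3 − 10.3 = -3 V < 0.7 V, so it is off. The assumption is consistent.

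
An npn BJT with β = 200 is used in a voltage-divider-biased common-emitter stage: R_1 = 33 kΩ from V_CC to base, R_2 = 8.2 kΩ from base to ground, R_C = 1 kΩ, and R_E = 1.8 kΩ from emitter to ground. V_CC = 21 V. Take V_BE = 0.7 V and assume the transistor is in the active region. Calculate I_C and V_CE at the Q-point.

Thevenize the base divider: V_Th = V_CC·R_2/(R_1+R_2) = 21×8.2/41.2 = 4.18 V, R_Th = R_1‖R_2 = 6.57 kΩ.
Base-emitter loop: V_Th = I_B·R_Th + V_BE + (β+1)I_B·R_E, so I_B = (4.18 − 0.7) / (6.57 + 201×1.8) = 0.00945 mA.
I_C = β·I_B = 200×0.00945 = 1.89 mA, and I_E = (β+1)I_B = 1.9 mA.
V_CE = V_CC − I_C·R_C − I_E·R_E = 21 − 1.89×1 − 1.9×1.8 = 15.7 V.
V_CE = 15.7 V > 0.2 V confirms active-region operation.

I_C ≈ 1.9 mA, V_CE ≈ 16 V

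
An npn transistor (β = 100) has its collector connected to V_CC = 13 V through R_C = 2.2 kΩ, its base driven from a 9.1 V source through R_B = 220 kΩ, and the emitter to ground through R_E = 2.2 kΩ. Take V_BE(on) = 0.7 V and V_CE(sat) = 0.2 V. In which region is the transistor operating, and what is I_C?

active; I_C ≈ 1.9 mA

Assume active. Base-emitter loop: I_B = (V_BB − V_BE)/(R_B + (β+1)R_E) = (9.1 − 0.7)/(220 + 101×2.2) = 0.019 mA.
I_C = β·I_B = 100×0.019 = 1.9 mA.
V_CE = V_CC − I_C·R_C − I_E·R_E = 13 − 1.9×2.2 − 1.92×2.2 = 4.6 V > V_CE(sat), so the active-region assumption holds.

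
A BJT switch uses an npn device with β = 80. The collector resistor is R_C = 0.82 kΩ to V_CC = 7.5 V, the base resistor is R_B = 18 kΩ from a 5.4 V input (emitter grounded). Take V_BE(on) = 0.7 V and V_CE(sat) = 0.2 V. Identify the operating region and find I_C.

Assume active: I_B = (5.4 − 0.7)/18 = 0.261 mA, giving I_C = β·I_B = 20.9 mA.
But then V_CE = 7.5 − 20.9×0.82 = -9.63 V < V_CE(sat) = 0.2 V — impossible in the active region.
So the transistor is saturated. With V_CE = 0.2 V, I_C = (V_CC − 0.2)/R_C = 7.3/0.82 = 8.9 mA.
Check: β·I_B = 20.9 mA > I_C = 8.9 mA, confirming saturation.

saturation; I_C ≈ 8.9 mA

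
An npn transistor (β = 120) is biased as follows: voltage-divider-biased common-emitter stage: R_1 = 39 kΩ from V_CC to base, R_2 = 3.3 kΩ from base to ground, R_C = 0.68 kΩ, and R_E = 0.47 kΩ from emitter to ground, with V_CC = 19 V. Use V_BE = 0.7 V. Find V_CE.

V_CE ≈ 17 V

Thevenize the base divider: V_Th = V_CC·R_2/(R_1+R_2) = 19×3.3/42.3 = 1.48 V, R_Th = R_1‖R_2 = 3.04 kΩ.
Base-emitter loop: V_Th = I_B·R_Th + V_BE + (β+1)I_B·R_E, so I_B = (1.48 − 0.7) / (3.04 + 121×0.47) = 0.0131 mA.
I_C = β·I_B = 120×0.0131 = 1.57 mA, and I_E = (β+1)I_B = 1.58 mA.
V_CE = V_CC − I_C·R_C − I_E·R_E = 19 − 1.57×0.68 − 1.58×0.47 = 17.2 V.
V_CE = 17.2 V > 0.2 V confirms active-region operation.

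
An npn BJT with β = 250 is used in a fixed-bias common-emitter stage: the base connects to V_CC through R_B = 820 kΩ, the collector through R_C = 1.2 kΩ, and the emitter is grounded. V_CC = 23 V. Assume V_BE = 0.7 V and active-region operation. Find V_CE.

Base loop: V_CC = I_B·R_B + V_BE, so I_B = (23 − 0.7)/820 kΩ = 0.0272 mA.
In the active region I_C = β·I_B = 250 × 0.0272 = 6.8 mA.
Collector loop: V_CE = V_CC − I_C·R_C = 23 − 6.8×1.2 = 14.8 V.
Since V_CE = 14.8 V > V_CE(sat) ≈ 0.2 V, the transistor is in the active region as assumed.

V_CE ≈ 15 V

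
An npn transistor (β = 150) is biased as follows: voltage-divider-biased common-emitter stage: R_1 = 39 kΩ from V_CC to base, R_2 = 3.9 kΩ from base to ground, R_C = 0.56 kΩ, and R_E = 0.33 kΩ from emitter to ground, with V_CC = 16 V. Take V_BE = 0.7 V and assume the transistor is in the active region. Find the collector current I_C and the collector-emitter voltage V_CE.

I_C ≈ 2.1 mA, V_CE ≈ 14 V

Thevenize the base divider: V_Th = V_CC·R_2/(R_1+R_2) = 16×3.9/42.9 = 1.45 V, R_Th = R_1‖R_2 = 3.55 kΩ.
Base-emitter loop: V_Th = I_B·R_Th + V_BE + (β+1)I_B·R_E, so I_B = (1.45 − 0.7) / (3.55 + 151×0.33) = 0.0141 mA.
I_C = β·I_B = 150×0.0141 = 2.12 mA, and I_E = (β+1)I_B = 2.13 mA.
V_CE = V_CC − I_C·R_C − I_E·R_E = 16 − 2.12×0.56 − 2.13×0.33 = 14.1 V.
V_CE = 14.1 V > 0.2 V confirms active-region operation.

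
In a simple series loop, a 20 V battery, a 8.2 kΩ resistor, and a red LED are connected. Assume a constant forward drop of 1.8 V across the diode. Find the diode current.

KVL around the loop: 20 = V_D + I·R = 1.8 + I × 8.2 kΩ.
So I = (20 − 1.8) / 8.2 kΩ = 18.2 / 8.2 = 2.22 mA.

I ≈ 2.2 mA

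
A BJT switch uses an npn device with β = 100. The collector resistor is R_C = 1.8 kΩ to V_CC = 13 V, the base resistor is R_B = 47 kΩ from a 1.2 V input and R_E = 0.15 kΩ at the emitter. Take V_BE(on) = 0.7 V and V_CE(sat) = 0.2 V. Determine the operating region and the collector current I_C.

Assume active. Base-emitter loop: I_B = (V_BB − V_BE)/(R_B + (β+1)R_E) = (1.2 − 0.7)/(47 + 101×0.15) = 0.00805 mA.
I_C = β·I_B = 100×0.00805 = 0.805 mA.
V_CE = V_CC − I_C·R_C − I_E·R_E = 13 − 0.805×1.8 − 0.813×0.15 = 11.4 V > V_CE(sat), so the active-region assumption holds.

active; I_C ≈ 0.8 mA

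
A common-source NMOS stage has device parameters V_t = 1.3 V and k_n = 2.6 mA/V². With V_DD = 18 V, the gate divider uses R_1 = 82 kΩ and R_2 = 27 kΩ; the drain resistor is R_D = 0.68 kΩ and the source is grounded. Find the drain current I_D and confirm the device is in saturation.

V_G = V_DD·R_2/(R_1+R_2) = 18×27/109 = 4.46 V. With the source grounded, V_GS = V_G = 4.46 V.
Assume saturation: I_D = (k_n/2)(V_GS − V_t)² = (2.6/2)×(4.46 − 1.3)² = 1.3×3.16² = 13 mA.
V_DS = V_DD − I_D·R_D = 18 − 13×0.68 = 9.18 V.
Saturation requires V_DS ≥ V_GS − V_t = 3.16 V; 9.18 ≥ 3.16 ✓.

I_D ≈ 13 mA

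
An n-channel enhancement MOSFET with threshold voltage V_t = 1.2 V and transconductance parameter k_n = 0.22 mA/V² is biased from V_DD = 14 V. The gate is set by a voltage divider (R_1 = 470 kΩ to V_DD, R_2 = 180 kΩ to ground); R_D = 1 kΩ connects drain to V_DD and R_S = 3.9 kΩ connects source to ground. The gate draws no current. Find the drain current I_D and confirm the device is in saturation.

V_G = V_DD·R_2/(R_1+R_2) = 14×180/650 = 3.88 V.
Assume saturation: I_D = (k_n/2)(V_GS − V_t)² with V_GS = V_G − I_D·R_S = 3.88 − 3.9·I_D.
Substituting gives 1.67·I_D² − 3.3·I_D + 0.788 = 0, with roots I_D = 0.278 or 1.69 mA.
The root I_D = 1.69 mA gives V_GS = -2.72 V ≤ V_t, so take I_D = 0.278 mA.
Then V_GS = 2.79 V and V_DS = V_DD − I_D(R_D+R_S) = 14 − 0.278×4.9 = 12.6 V.
Saturation requires V_DS ≥ V_GS − V_t = 1.59 V; 12.6 ≥ 1.59 ✓.

I_D ≈ 0.28 mA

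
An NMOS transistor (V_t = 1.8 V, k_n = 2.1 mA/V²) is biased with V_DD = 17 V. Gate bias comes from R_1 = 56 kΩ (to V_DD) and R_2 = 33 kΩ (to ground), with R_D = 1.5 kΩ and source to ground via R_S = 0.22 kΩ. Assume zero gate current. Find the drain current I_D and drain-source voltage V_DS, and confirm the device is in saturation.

V_G = V_DD·R_2/(R_1+R_2) = 17×33/89 = 6.3 V.
Assume saturation: I_D = (k_n/2)(V_GS − V_t)² with V_GS = V_G − I_D·R_S = 6.3 − 0.22·I_D.
Substituting gives 0.0508·I_D² − 3.08·I_D + 21.3 = 0, with roots I_D = 7.96 or 52.7 mA.
The root I_D = 52.7 mA gives V_GS = -5.28 V ≤ V_t, so take I_D = 7.96 mA.
Then V_GS = 4.55 V and V_DS = V_DD − I_D(R_D+R_S) = 17 − 7.96×1.72 = 3.31 V.
Saturation requires V_DS ≥ V_GS − V_t = 2.75 V; 3.31 ≥ 2.75 ✓.

I_D ≈ 8 mA, V_DS ≈ 3.3 V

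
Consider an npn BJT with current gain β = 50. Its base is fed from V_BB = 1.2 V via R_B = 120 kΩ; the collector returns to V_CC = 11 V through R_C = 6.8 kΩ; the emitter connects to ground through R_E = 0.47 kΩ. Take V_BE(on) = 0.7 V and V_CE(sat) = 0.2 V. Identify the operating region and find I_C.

active; I_C ≈ 0.17 mA

Assume active. Base-emitter loop: I_B = (V_BB − V_BE)/(R_B + (β+1)R_E) = (1.2 − 0.7)/(120 + 51×0.47) = 0.00347 mA.
I_C = β·I_B = 50×0.00347 = 0.174 mA.
V_CE = V_CC − I_C·R_C − I_E·R_E = 11 − 0.174×6.8 − 0.177×0.47 = 9.74 V > V_CE(sat), so the active-region assumption holds.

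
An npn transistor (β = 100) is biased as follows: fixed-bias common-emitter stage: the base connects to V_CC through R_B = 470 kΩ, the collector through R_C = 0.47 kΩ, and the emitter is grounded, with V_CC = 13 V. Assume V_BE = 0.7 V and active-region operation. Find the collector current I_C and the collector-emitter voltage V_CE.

Base loop: V_CC = I_B·R_B + V_BE, so I_B = (13 − 0.7)/470 kΩ = 0.0262 mA.
In the active region I_C = β·I_B = 100 × 0.0262 = 2.62 mA.
Collector loop: V_CE = V_CC − I_C·R_C = 13 − 2.62×0.47 = 11.8 V.
Since V_CE = 11.8 V > V_CE(sat) ≈ 0.2 V, the transistor is in the active region as assumed.

I_C ≈ 2.6 mA, V_CE ≈ 12 V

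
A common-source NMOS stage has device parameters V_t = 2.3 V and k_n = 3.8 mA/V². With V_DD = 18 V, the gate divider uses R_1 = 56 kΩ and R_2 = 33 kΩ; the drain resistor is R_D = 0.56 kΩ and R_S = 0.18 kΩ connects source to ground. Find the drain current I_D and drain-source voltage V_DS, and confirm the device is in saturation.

I_D ≈ 11 mA, V_DS ≈ 9.9 V

V_G = V_DD·R_2/(R_1+R_2) = 18×33/89 = 6.67 V.
Assume saturation: I_D = (k_n/2)(V_GS − V_t)² with V_GS = V_G − I_D·R_S = 6.67 − 0.18·I_D.
Substituting gives 0.0616·I_D² − 3.99·I_D + 36.4 = 0, with roots I_D = 11 or 53.9 mA.
The root I_D = 53.9 mA gives V_GS = -3.03 V ≤ V_t, so take I_D = 11 mA.
Then V_GS = 4.7 V and V_DS = V_DD − I_D(R_D+R_S) = 18 − 11×0.74 = 9.89 V.
Saturation requires V_DS ≥ V_GS − V_t = 2.4 V; 9.89 ≥ 2.4 ✓.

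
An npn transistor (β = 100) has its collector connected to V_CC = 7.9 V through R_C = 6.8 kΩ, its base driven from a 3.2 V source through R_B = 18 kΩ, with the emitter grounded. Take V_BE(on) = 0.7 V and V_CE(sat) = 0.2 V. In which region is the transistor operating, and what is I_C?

Assume active: I_B = (3.2 − 0.7)/18 = 0.139 mA, giving I_C = β·I_B = 13.9 mA.
But then V_CE = 7.9 − 13.9×6.8 = -86.5 V < V_CE(sat) = 0.2 V — impossible in the active region.
So the transistor is saturated. With V_CE = 0.2 V, I_C = (V_CC − 0.2)/R_C = 7.7/6.8 = 1.13 mA.
Check: β·I_B = 13.9 mA > I_C = 1.13 mA, confirming saturation.

saturation; I_C ≈ 1.1 mA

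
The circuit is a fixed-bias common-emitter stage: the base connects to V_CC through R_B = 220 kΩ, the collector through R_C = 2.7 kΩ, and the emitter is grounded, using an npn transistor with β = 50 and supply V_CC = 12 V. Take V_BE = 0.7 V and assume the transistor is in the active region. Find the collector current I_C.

I_C ≈ 2.6 mA

Base loop: V_CC = I_B·R_B + V_BE, so I_B = (12 − 0.7)/220 kΩ = 0.0514 mA.
In the active region I_C = β·I_B = 50 × 0.0514 = 2.57 mA.
Collector loop: V_CE = V_CC − I_C·R_C = 12 − 2.57×2.7 = 5.07 V.
Since V_CE = 5.07 V > V_CE(sat) ≈ 0.2 V, the transistor is in the active region as assumed.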